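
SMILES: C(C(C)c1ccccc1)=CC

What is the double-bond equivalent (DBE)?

Molecular formula from the SMILES: C11H14.
DoU = (2C + 2 + N − H − X)/2 = (2·11 + 2 + 0 − 14 − 0)/2 = 10/2 = 5.
(Structurally: 1 ring(s) + 4 π bond(s) = 5.)

5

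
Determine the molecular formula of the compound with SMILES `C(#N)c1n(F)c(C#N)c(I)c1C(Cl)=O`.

C7ClFIN3O

Heavy atoms from the SMILES: 7 C, 1 Cl, 1 F, 1 I, 3 N, 1 O.
Implicit hydrogens by atom environment:
  4 × C (aromatic): no H
  3 × C: no H
  2 × N: no H
  1 × Cl: no H
  1 × F: no H
  1 × I: no H
  1 × N (aromatic): no H
  1 × O: no H
  Total hydrogens = 0.
Molecular formula: C7ClFIN3O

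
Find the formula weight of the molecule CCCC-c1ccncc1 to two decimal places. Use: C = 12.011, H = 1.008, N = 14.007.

Molecular formula: C9H13N.
M = 9×12.011 + 13×1.008 + 1×14.007 = 135.21 g/mol.

135.21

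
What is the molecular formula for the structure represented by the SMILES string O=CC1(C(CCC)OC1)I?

Heavy atoms from the SMILES: 7 C, 1 I, 2 O.
Implicit hydrogens by atom environment:
  3 × C: 2 H each → 6
  2 × C: 1 H each → 2
  2 × O: no H
  1 × C: 3 H
  1 × C: no H
  1 × I: no H
  Total hydrogens = 11.
Molecular formula: C7H11IO2

C7H11IO2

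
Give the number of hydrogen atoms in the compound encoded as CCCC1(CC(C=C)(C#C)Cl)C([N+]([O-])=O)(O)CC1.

18

Hydrogens are implicit in SMILES; fill each atom to its normal valence:
  6 × C: 2 H each → 12
  4 × C: no H
  2 × C: 1 H each → 2
  1 × C: 3 H
  1 × Cl: no H
  1 × N (charge +1): no H
  1 × O: 1 H
  1 × O: no H
  1 × O (charge -1): no H
  Total hydrogens = 18.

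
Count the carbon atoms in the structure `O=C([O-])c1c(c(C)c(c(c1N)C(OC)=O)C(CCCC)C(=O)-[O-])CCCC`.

20

The symbol for carbon appears 20 times in the SMILES. Lowercase c denotes aromatic carbon and counts toward C.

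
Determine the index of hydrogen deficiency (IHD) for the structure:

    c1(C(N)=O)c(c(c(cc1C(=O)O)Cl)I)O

Molecular formula from the SMILES: C8H5ClINO4.
DoU = (2C + 2 + N − H − X)/2 = (2·8 + 2 + 1 − 5 − 2)/2 = 12/2 = 6.
(Structurally: 1 ring(s) + 5 π bond(s) = 6.)

6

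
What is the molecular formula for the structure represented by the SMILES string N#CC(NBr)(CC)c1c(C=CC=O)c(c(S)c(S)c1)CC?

Heavy atoms from the SMILES: 1 Br, 15 C, 2 N, 1 O, 2 S.
Implicit hydrogens by atom environment:
  5 × C (aromatic): no H
  3 × C: 1 H each → 3
  2 × C: 3 H each → 6
  2 × C: 2 H each → 4
  2 × C: no H
  2 × S: 1 H each → 2
  1 × Br: no H
  1 × C (aromatic): 1 H
  1 × N: 1 H
  1 × N: no H
  1 × O: no H
  Total hydrogens = 17.
Molecular formula: C15H17BrN2OS2

C15H17BrN2OS2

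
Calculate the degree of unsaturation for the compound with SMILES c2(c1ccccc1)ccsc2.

Molecular formula from the SMILES: C10H8S.
DoU = (2C + 2 + N − H − X)/2 = (2·10 + 2 + 0 − 8 − 0)/2 = 14/2 = 7.
(Structurally: 2 ring(s) + 5 π bond(s) = 7.)

7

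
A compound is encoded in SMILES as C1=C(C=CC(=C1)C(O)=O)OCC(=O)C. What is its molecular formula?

C10H10O4

Heavy atoms from the SMILES: 10 C, 4 O.
Implicit hydrogens by atom environment:
  4 × C (aromatic): 1 H each → 4
  3 × O: no H
  2 × C (aromatic): no H
  2 × C: no H
  1 × C: 3 H
  1 × C: 2 H
  1 × O: 1 H
  Total hydrogens = 10.
Molecular formula: C10H10O4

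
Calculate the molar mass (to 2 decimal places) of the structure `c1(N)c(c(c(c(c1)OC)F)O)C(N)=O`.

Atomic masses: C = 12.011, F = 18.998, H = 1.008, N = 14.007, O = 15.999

Molecular formula: C8H9FN2O3.
M = 8×12.011 + 1×18.998 + 9×1.008 + 2×14.007 + 3×15.999 = 200.17 g/mol.

200.17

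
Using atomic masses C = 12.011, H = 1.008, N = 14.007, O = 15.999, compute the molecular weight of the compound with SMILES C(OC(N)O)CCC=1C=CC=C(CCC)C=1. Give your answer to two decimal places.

Molecular formula: C13H21NO2.
M = 13×12.011 + 21×1.008 + 1×14.007 + 2×15.999 = 223.32 g/mol.

223.32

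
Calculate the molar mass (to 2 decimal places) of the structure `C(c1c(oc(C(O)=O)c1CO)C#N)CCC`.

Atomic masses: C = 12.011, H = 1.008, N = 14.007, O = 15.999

Molecular formula: C11H13NO4.
M = 11×12.011 + 13×1.008 + 1×14.007 + 4×15.999 = 223.23 g/mol.

223.23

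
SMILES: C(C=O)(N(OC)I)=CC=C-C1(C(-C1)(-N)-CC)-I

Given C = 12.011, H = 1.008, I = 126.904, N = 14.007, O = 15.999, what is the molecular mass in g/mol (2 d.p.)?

462.07

Molecular formula: C11H16I2N2O2.
M = 11×12.011 + 16×1.008 + 2×126.904 + 2×14.007 + 2×15.999 = 462.07 g/mol.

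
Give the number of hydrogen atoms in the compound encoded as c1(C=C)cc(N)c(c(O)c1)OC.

Hydrogens are implicit in SMILES; fill each atom to its normal valence:
  4 × C (aromatic): no H
  2 × C (aromatic): 1 H each → 2
  1 × C: 3 H
  1 × C: 2 H
  1 × C: 1 H
  1 × N: 2 H
  1 × O: 1 H
  1 × O: no H
  Total hydrogens = 11.

11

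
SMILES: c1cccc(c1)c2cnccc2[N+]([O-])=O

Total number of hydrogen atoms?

Hydrogens are implicit in SMILES; fill each atom to its normal valence:
  8 × C (aromatic): 1 H each → 8
  3 × C (aromatic): no H
  1 × N (aromatic): no H
  1 × N (charge +1): no H
  1 × O: no H
  1 × O (charge -1): no H
  Total hydrogens = 8.

8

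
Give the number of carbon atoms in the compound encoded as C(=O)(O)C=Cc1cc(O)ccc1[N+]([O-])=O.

9

The symbol for carbon appears 9 times in the SMILES. Lowercase c denotes aromatic carbon and counts toward C.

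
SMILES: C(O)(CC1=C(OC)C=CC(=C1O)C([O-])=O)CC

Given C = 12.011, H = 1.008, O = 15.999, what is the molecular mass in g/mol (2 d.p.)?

239.25

Molecular formula: C12H15O5-.
M = 12×12.011 + 15×1.008 + 5×15.999 = 239.25 g/mol.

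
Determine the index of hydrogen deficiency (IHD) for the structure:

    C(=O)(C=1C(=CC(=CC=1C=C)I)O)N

6

Molecular formula from the SMILES: C9H8INO2.
DoU = (2C + 2 + N − H − X)/2 = (2·9 + 2 + 1 − 8 − 1)/2 = 12/2 = 6.
(Structurally: 1 ring(s) + 5 π bond(s) = 6.)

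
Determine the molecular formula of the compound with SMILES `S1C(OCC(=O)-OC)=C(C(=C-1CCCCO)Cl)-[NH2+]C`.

Heavy atoms from the SMILES: 12 C, 1 Cl, 1 N, 4 O, 1 S.
Implicit hydrogens by atom environment:
  5 × C: 2 H each → 10
  4 × C (aromatic): no H
  3 × O: no H
  2 × C: 3 H each → 6
  1 × C: no H
  1 × Cl: no H
  1 × N (charge +1): 2 H
  1 × O: 1 H
  1 × S (aromatic): no H
  Total hydrogens = 19.
Net charge +1.
Molecular formula: C12H19ClNO4S+

C12H19ClNO4S+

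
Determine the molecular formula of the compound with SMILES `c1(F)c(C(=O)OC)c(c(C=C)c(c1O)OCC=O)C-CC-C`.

C16H19FO5

Heavy atoms from the SMILES: 16 C, 1 F, 5 O.
Implicit hydrogens by atom environment:
  6 × C (aromatic): no H
  5 × C: 2 H each → 10
  4 × O: no H
  2 × C: 3 H each → 6
  2 × C: 1 H each → 2
  1 × C: no H
  1 × F: no H
  1 × O: 1 H
  Total hydrogens = 19.
Molecular formula: C16H19FO5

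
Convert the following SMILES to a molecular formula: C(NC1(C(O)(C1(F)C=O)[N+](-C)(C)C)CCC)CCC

C14H28FN2O2+

Heavy atoms from the SMILES: 14 C, 1 F, 2 N, 2 O.
Implicit hydrogens by atom environment:
  5 × C: 3 H each → 15
  5 × C: 2 H each → 10
  3 × C: no H
  1 × C: 1 H
  1 × F: no H
  1 × N: 1 H
  1 × N (charge +1): no H
  1 × O: 1 H
  1 × O: no H
  Total hydrogens = 28.
Net charge +1.
Molecular formula: C14H28FN2O2+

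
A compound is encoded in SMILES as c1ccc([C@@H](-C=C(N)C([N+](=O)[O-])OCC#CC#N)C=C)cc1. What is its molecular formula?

Heavy atoms from the SMILES: 16 C, 3 N, 3 O.
Implicit hydrogens by atom environment:
  5 × C (aromatic): 1 H each → 5
  4 × C: 1 H each → 4
  4 × C: no H
  2 × C: 2 H each → 4
  2 × O: no H
  1 × C (aromatic): no H
  1 × N: 2 H
  1 × N (charge +1): no H
  1 × N: no H
  1 × O (charge -1): no H
  Total hydrogens = 15.
Molecular formula: C16H15N3O3

C16H15N3O3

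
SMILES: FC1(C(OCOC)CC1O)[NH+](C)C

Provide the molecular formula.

Heavy atoms from the SMILES: 8 C, 1 F, 1 N, 3 O.
Implicit hydrogens by atom environment:
  3 × C: 3 H each → 9
  2 × C: 2 H each → 4
  2 × C: 1 H each → 2
  2 × O: no H
  1 × C: no H
  1 × F: no H
  1 × N (charge +1): 1 H
  1 × O: 1 H
  Total hydrogens = 17.
Net charge +1.
Molecular formula: C8H17FNO3+

C8H17FNO3+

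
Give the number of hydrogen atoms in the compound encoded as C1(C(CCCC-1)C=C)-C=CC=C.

Hydrogens are implicit in SMILES; fill each atom to its normal valence:
  6 × C: 2 H each → 12
  6 × C: 1 H each → 6
  Total hydrogens = 18.

18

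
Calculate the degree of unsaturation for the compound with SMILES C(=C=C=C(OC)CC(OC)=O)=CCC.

Molecular formula from the SMILES: C11H14O3.
DoU = (2C + 2 + N − H − X)/2 = (2·11 + 2 + 0 − 14 − 0)/2 = 10/2 = 5.
(Structurally: 0 ring(s) + 5 π bond(s) = 5.)

5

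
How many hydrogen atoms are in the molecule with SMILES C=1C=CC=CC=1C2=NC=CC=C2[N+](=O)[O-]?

8

Hydrogens are implicit in SMILES; fill each atom to its normal valence:
  8 × C (aromatic): 1 H each → 8
  3 × C (aromatic): no H
  1 × N (aromatic): no H
  1 × N (charge +1): no H
  1 × O: no H
  1 × O (charge -1): no H
  Total hydrogens = 8.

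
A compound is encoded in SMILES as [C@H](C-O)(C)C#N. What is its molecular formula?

Heavy atoms from the SMILES: 4 C, 1 N, 1 O.
Implicit hydrogens by atom environment:
  1 × C: 3 H
  1 × C: 2 H
  1 × C: 1 H
  1 × C: no H
  1 × N: no H
  1 × O: 1 H
  Total hydrogens = 7.
Molecular formula: C4H7NO

C4H7NO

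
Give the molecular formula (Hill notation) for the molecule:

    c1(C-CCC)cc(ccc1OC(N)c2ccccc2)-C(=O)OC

Heavy atoms from the SMILES: 19 C, 1 N, 3 O.
Implicit hydrogens by atom environment:
  8 × C (aromatic): 1 H each → 8
  4 × C (aromatic): no H
  3 × C: 2 H each → 6
  3 × O: no H
  2 × C: 3 H each → 6
  1 × C: 1 H
  1 × C: no H
  1 × N: 2 H
  Total hydrogens = 23.
Molecular formula: C19H23NO3

C19H23NO3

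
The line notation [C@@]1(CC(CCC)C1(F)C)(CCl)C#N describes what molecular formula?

C10H15ClFN

Heavy atoms from the SMILES: 10 C, 1 Cl, 1 F, 1 N.
Implicit hydrogens by atom environment:
  4 × C: 2 H each → 8
  3 × C: no H
  2 × C: 3 H each → 6
  1 × C: 1 H
  1 × Cl: no H
  1 × F: no H
  1 × N: no H
  Total hydrogens = 15.
Molecular formula: C10H15ClFN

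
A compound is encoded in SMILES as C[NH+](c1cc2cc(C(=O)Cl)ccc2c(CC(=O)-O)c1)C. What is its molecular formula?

C15H15ClNO3+

Heavy atoms from the SMILES: 15 C, 1 Cl, 1 N, 3 O.
Implicit hydrogens by atom environment:
  5 × C (aromatic): 1 H each → 5
  5 × C (aromatic): no H
  2 × C: 3 H each → 6
  2 × C: no H
  2 × O: no H
  1 × C: 2 H
  1 × Cl: no H
  1 × N (charge +1): 1 H
  1 × O: 1 H
  Total hydrogens = 15.
Net charge +1.
Molecular formula: C15H15ClNO3+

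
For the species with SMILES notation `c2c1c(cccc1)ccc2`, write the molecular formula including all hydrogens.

Heavy atoms from the SMILES: 10 C.
Implicit hydrogens by atom environment:
  8 × C (aromatic): 1 H each → 8
  2 × C (aromatic): no H
  Total hydrogens = 8.
Molecular formula: C10H8

C10H8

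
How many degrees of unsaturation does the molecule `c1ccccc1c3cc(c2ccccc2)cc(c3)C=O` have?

Molecular formula from the SMILES: C19H14O.
DoU = (2C + 2 + N − H − X)/2 = (2·19 + 2 + 0 − 14 − 0)/2 = 26/2 = 13.
(Structurally: 3 ring(s) + 10 π bond(s) = 13.)

13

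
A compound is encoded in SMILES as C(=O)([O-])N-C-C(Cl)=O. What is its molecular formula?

Heavy atoms from the SMILES: 3 C, 1 Cl, 1 N, 3 O.
Implicit hydrogens by atom environment:
  2 × C: no H
  2 × O: no H
  1 × C: 2 H
  1 × Cl: no H
  1 × N: 1 H
  1 × O (charge -1): no H
  Total hydrogens = 3.
Net charge -1.
Molecular formula: C3H3ClNO3-

C3H3ClNO3-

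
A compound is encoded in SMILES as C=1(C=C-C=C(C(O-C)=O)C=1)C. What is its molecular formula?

C9H10O2

Heavy atoms from the SMILES: 9 C, 2 O.
Implicit hydrogens by atom environment:
  4 × C (aromatic): 1 H each → 4
  2 × C: 3 H each → 6
  2 × C (aromatic): no H
  2 × O: no H
  1 × C: no H
  Total hydrogens = 10.
Molecular formula: C9H10O2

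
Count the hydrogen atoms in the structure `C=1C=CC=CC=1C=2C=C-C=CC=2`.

10

Hydrogens are implicit in SMILES; fill each atom to its normal valence:
  10 × C (aromatic): 1 H each → 10
  2 × C (aromatic): no H
  Total hydrogens = 10.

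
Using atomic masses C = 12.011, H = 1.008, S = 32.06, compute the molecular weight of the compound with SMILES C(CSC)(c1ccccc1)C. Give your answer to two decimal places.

166.28

Molecular formula: C10H14S.
M = 10×12.011 + 14×1.008 + 1×32.06 = 166.28 g/mol.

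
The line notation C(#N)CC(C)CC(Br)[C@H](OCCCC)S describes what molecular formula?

C11H20BrNOS

Heavy atoms from the SMILES: 1 Br, 11 C, 1 N, 1 O, 1 S.
Implicit hydrogens by atom environment:
  5 × C: 2 H each → 10
  3 × C: 1 H each → 3
  2 × C: 3 H each → 6
  1 × Br: no H
  1 × C: no H
  1 × N: no H
  1 × O: no H
  1 × S: 1 H
  Total hydrogens = 20.
Molecular formula: C11H20BrNOS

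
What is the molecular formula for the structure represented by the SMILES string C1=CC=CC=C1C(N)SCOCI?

C9H12INOS

Heavy atoms from the SMILES: 9 C, 1 I, 1 N, 1 O, 1 S.
Implicit hydrogens by atom environment:
  5 × C (aromatic): 1 H each → 5
  2 × C: 2 H each → 4
  1 × C: 1 H
  1 × C (aromatic): no H
  1 × I: no H
  1 × N: 2 H
  1 × O: no H
  1 × S: no H
  Total hydrogens = 12.
Molecular formula: C9H12INOS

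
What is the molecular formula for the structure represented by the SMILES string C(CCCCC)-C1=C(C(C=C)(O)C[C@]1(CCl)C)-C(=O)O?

C16H25ClO3

Heavy atoms from the SMILES: 16 C, 1 Cl, 3 O.
Implicit hydrogens by atom environment:
  8 × C: 2 H each → 16
  5 × C: no H
  2 × C: 3 H each → 6
  2 × O: 1 H each → 2
  1 × C: 1 H
  1 × Cl: no H
  1 × O: no H
  Total hydrogens = 25.
Molecular formula: C16H25ClO3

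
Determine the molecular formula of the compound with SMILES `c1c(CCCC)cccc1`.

Heavy atoms from the SMILES: 10 C.
Implicit hydrogens by atom environment:
  5 × C (aromatic): 1 H each → 5
  3 × C: 2 H each → 6
  1 × C: 3 H
  1 × C (aromatic): no H
  Total hydrogens = 14.
Molecular formula: C10H14

C10H14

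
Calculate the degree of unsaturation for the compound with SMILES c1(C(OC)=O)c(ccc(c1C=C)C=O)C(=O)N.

Molecular formula from the SMILES: C12H11NO4.
DoU = (2C + 2 + N − H − X)/2 = (2·12 + 2 + 1 − 11 − 0)/2 = 16/2 = 8.
(Structurally: 1 ring(s) + 7 π bond(s) = 8.)

8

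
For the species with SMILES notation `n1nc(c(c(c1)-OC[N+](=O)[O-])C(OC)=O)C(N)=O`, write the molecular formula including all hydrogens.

C8H8N4O6

Heavy atoms from the SMILES: 8 C, 4 N, 6 O.
Implicit hydrogens by atom environment:
  5 × O: no H
  3 × C (aromatic): no H
  2 × C: no H
  2 × N (aromatic): no H
  1 × C: 3 H
  1 × C: 2 H
  1 × C (aromatic): 1 H
  1 × N: 2 H
  1 × N (charge +1): no H
  1 × O (charge -1): no H
  Total hydrogens = 8.
Molecular formula: C8H8N4O6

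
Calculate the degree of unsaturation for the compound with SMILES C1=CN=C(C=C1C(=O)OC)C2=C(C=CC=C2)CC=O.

Molecular formula from the SMILES: C15H13NO3.
DoU = (2C + 2 + N − H − X)/2 = (2·15 + 2 + 1 − 13 − 0)/2 = 20/2 = 10.
(Structurally: 2 ring(s) + 8 π bond(s) = 10.)

10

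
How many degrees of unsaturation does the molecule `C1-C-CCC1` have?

Molecular formula from the SMILES: C5H10.
DoU = (2C + 2 + N − H − X)/2 = (2·5 + 2 + 0 − 10 − 0)/2 = 2/2 = 1.
(Structurally: 1 ring(s) + 0 π bond(s) = 1.)

1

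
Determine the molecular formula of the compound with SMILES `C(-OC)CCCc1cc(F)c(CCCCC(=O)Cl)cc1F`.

Heavy atoms from the SMILES: 16 C, 1 Cl, 2 F, 2 O.
Implicit hydrogens by atom environment:
  8 × C: 2 H each → 16
  4 × C (aromatic): no H
  2 × C (aromatic): 1 H each → 2
  2 × F: no H
  2 × O: no H
  1 × C: 3 H
  1 × C: no H
  1 × Cl: no H
  Total hydrogens = 21.
Molecular formula: C16H21ClF2O2

C16H21ClF2O2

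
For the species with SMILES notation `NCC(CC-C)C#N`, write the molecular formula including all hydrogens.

C6H12N2

Heavy atoms from the SMILES: 6 C, 2 N.
Implicit hydrogens by atom environment:
  3 × C: 2 H each → 6
  1 × C: 3 H
  1 × C: 1 H
  1 × C: no H
  1 × N: 2 H
  1 × N: no H
  Total hydrogens = 12.
Molecular formula: C6H12N2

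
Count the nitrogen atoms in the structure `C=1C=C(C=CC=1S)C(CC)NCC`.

The symbol for nitrogen appears 1 time in the SMILES.

1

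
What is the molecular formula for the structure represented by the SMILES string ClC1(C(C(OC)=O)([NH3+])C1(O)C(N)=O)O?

C6H10ClN2O5+

Heavy atoms from the SMILES: 6 C, 1 Cl, 2 N, 5 O.
Implicit hydrogens by atom environment:
  5 × C: no H
  3 × O: no H
  2 × O: 1 H each → 2
  1 × C: 3 H
  1 × Cl: no H
  1 × N (charge +1): 3 H
  1 × N: 2 H
  Total hydrogens = 10.
Net charge +1.
Molecular formula: C6H10ClN2O5+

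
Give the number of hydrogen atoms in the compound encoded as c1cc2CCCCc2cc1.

Hydrogens are implicit in SMILES; fill each atom to its normal valence:
  4 × C: 2 H each → 8
  4 × C (aromatic): 1 H each → 4
  2 × C (aromatic): no H
  Total hydrogens = 12.

12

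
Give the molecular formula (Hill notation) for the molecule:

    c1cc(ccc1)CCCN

Heavy atoms from the SMILES: 9 C, 1 N.
Implicit hydrogens by atom environment:
  5 × C (aromatic): 1 H each → 5
  3 × C: 2 H each → 6
  1 × C (aromatic): no H
  1 × N: 2 H
  Total hydrogens = 13.
Molecular formula: C9H13N

C9H13N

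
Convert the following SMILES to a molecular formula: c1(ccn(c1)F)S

Heavy atoms from the SMILES: 4 C, 1 F, 1 N, 1 S.
Implicit hydrogens by atom environment:
  3 × C (aromatic): 1 H each → 3
  1 × C (aromatic): no H
  1 × F: no H
  1 × N (aromatic): no H
  1 × S: 1 H
  Total hydrogens = 4.
Molecular formula: C4H4FNS

C4H4FNS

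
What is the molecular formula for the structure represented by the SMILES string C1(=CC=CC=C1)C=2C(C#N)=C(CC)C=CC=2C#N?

C16H12N2

Heavy atoms from the SMILES: 16 C, 2 N.
Implicit hydrogens by atom environment:
  7 × C (aromatic): 1 H each → 7
  5 × C (aromatic): no H
  2 × C: no H
  2 × N: no H
  1 × C: 3 H
  1 × C: 2 H
  Total hydrogens = 12.
Molecular formula: C16H12N2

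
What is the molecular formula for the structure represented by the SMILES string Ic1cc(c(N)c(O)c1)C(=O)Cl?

C7H5ClINO2

Heavy atoms from the SMILES: 7 C, 1 Cl, 1 I, 1 N, 2 O.
Implicit hydrogens by atom environment:
  4 × C (aromatic): no H
  2 × C (aromatic): 1 H each → 2
  1 × C: no H
  1 × Cl: no H
  1 × I: no H
  1 × N: 2 H
  1 × O: 1 H
  1 × O: no H
  Total hydrogens = 5.
Molecular formula: C7H5ClINO2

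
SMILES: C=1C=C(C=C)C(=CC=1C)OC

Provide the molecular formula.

C10H12O

Heavy atoms from the SMILES: 10 C, 1 O.
Implicit hydrogens by atom environment:
  3 × C (aromatic): 1 H each → 3
  3 × C (aromatic): no H
  2 × C: 3 H each → 6
  1 × C: 2 H
  1 × C: 1 H
  1 × O: no H
  Total hydrogens = 12.
Molecular formula: C10H12O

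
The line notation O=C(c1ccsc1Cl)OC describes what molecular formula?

C6H5ClO2S

Heavy atoms from the SMILES: 6 C, 1 Cl, 2 O, 1 S.
Implicit hydrogens by atom environment:
  2 × C (aromatic): 1 H each → 2
  2 × C (aromatic): no H
  2 × O: no H
  1 × C: 3 H
  1 × C: no H
  1 × Cl: no H
  1 × S (aromatic): no H
  Total hydrogens = 5.
Molecular formula: C6H5ClO2S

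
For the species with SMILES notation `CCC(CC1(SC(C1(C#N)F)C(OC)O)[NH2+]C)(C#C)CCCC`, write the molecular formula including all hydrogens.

C17H28FN2O2S+

Heavy atoms from the SMILES: 17 C, 1 F, 2 N, 2 O, 1 S.
Implicit hydrogens by atom environment:
  5 × C: 2 H each → 10
  5 × C: no H
  4 × C: 3 H each → 12
  3 × C: 1 H each → 3
  1 × F: no H
  1 × N (charge +1): 2 H
  1 × N: no H
  1 × O: 1 H
  1 × O: no H
  1 × S: no H
  Total hydrogens = 28.
Net charge +1.
Molecular formula: C17H28FN2O2S+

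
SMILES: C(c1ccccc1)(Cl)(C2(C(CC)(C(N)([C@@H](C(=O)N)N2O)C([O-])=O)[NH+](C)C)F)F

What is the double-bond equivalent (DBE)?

Molecular formula from the SMILES: C17H23ClF2N4O4.
DoU = (2C + 2 + N − H − X)/2 = (2·17 + 2 + 4 − 23 − 3)/2 = 14/2 = 7.
(Structurally: 2 ring(s) + 5 π bond(s) = 7.)

7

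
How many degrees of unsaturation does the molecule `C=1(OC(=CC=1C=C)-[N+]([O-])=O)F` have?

5

Molecular formula from the SMILES: C6H4FNO3.
DoU = (2C + 2 + N − H − X)/2 = (2·6 + 2 + 1 − 4 − 1)/2 = 10/2 = 5.
(Structurally: 1 ring(s) + 4 π bond(s) = 5.)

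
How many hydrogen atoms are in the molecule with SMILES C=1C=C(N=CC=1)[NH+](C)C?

11

Hydrogens are implicit in SMILES; fill each atom to its normal valence:
  4 × C (aromatic): 1 H each → 4
  2 × C: 3 H each → 6
  1 × C (aromatic): no H
  1 × N (charge +1): 1 H
  1 × N (aromatic): no H
  Total hydrogens = 11.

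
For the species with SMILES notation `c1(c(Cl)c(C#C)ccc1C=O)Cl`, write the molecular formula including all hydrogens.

Heavy atoms from the SMILES: 9 C, 2 Cl, 1 O.
Implicit hydrogens by atom environment:
  4 × C (aromatic): no H
  2 × C (aromatic): 1 H each → 2
  2 × C: 1 H each → 2
  2 × Cl: no H
  1 × C: no H
  1 × O: no H
  Total hydrogens = 4.
Molecular formula: C9H4Cl2O

C9H4Cl2O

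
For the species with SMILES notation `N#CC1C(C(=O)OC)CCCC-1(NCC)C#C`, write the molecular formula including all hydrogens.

Heavy atoms from the SMILES: 13 C, 2 N, 2 O.
Implicit hydrogens by atom environment:
  4 × C: 2 H each → 8
  4 × C: no H
  3 × C: 1 H each → 3
  2 × C: 3 H each → 6
  2 × O: no H
  1 × N: 1 H
  1 × N: no H
  Total hydrogens = 18.
Molecular formula: C13H18N2O2

C13H18N2O2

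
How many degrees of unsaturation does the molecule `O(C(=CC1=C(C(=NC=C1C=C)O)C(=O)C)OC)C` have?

7

Molecular formula from the SMILES: C13H15NO4.
DoU = (2C + 2 + N − H − X)/2 = (2·13 + 2 + 1 − 15 − 0)/2 = 14/2 = 7.
(Structurally: 1 ring(s) + 6 π bond(s) = 7.)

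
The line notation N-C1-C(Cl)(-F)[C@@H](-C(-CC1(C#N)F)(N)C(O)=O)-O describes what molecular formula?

Heavy atoms from the SMILES: 8 C, 1 Cl, 2 F, 3 N, 3 O.
Implicit hydrogens by atom environment:
  5 × C: no H
  2 × C: 1 H each → 2
  2 × F: no H
  2 × N: 2 H each → 4
  2 × O: 1 H each → 2
  1 × C: 2 H
  1 × Cl: no H
  1 × N: no H
  1 × O: no H
  Total hydrogens = 10.
Molecular formula: C8H10ClF2N3O3

C8H10ClF2N3O3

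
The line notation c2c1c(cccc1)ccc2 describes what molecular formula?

C10H8

Heavy atoms from the SMILES: 10 C.
Implicit hydrogens by atom environment:
  8 × C (aromatic): 1 H each → 8
  2 × C (aromatic): no H
  Total hydrogens = 8.
Molecular formula: C10H8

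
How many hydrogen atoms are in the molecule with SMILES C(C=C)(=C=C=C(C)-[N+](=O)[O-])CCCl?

10

Hydrogens are implicit in SMILES; fill each atom to its normal valence:
  4 × C: no H
  3 × C: 2 H each → 6
  1 × C: 3 H
  1 × C: 1 H
  1 × Cl: no H
  1 × N (charge +1): no H
  1 × O: no H
  1 × O (charge -1): no H
  Total hydrogens = 10.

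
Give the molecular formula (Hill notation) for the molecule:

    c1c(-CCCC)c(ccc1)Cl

Heavy atoms from the SMILES: 10 C, 1 Cl.
Implicit hydrogens by atom environment:
  4 × C (aromatic): 1 H each → 4
  3 × C: 2 H each → 6
  2 × C (aromatic): no H
  1 × C: 3 H
  1 × Cl: no H
  Total hydrogens = 13.
Molecular formula: C10H13Cl

C10H13Cl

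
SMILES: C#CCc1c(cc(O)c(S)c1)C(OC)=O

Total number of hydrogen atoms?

10

Hydrogens are implicit in SMILES; fill each atom to its normal valence:
  4 × C (aromatic): no H
  2 × C (aromatic): 1 H each → 2
  2 × C: no H
  2 × O: no H
  1 × C: 3 H
  1 × C: 2 H
  1 × C: 1 H
  1 × O: 1 H
  1 × S: 1 H
  Total hydrogens = 10.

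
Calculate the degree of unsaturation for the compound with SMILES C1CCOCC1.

1

Molecular formula from the SMILES: C5H10O.
DoU = (2C + 2 + N − H − X)/2 = (2·5 + 2 + 0 − 10 − 0)/2 = 2/2 = 1.
(Structurally: 1 ring(s) + 0 π bond(s) = 1.)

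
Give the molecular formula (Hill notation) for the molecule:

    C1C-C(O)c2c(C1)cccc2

Heavy atoms from the SMILES: 10 C, 1 O.
Implicit hydrogens by atom environment:
  4 × C (aromatic): 1 H each → 4
  3 × C: 2 H each → 6
  2 × C (aromatic): no H
  1 × C: 1 H
  1 × O: 1 H
  Total hydrogens = 12.
Molecular formula: C10H12O

C10H12O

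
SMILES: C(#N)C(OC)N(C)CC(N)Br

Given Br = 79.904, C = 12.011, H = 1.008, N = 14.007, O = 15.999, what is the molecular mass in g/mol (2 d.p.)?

Molecular formula: C6H12BrN3O.
M = 1×79.904 + 6×12.011 + 12×1.008 + 3×14.007 + 1×15.999 = 222.09 g/mol.

222.09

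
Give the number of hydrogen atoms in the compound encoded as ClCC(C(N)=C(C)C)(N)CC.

Hydrogens are implicit in SMILES; fill each atom to its normal valence:
  3 × C: 3 H each → 9
  3 × C: no H
  2 × C: 2 H each → 4
  2 × N: 2 H each → 4
  1 × Cl: no H
  Total hydrogens = 17.

17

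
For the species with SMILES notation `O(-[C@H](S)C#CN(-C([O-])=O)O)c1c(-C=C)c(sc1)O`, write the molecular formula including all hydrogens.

Heavy atoms from the SMILES: 10 C, 1 N, 5 O, 2 S.
Implicit hydrogens by atom environment:
  3 × C (aromatic): no H
  3 × C: no H
  2 × C: 1 H each → 2
  2 × O: 1 H each → 2
  2 × O: no H
  1 × C: 2 H
  1 × C (aromatic): 1 H
  1 × N: no H
  1 × O (charge -1): no H
  1 × S: 1 H
  1 × S (aromatic): no H
  Total hydrogens = 8.
Net charge -1.
Molecular formula: C10H8NO5S2-

C10H8NO5S2-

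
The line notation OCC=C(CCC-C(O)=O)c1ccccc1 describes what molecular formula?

C13H16O3

Heavy atoms from the SMILES: 13 C, 3 O.
Implicit hydrogens by atom environment:
  5 × C (aromatic): 1 H each → 5
  4 × C: 2 H each → 8
  2 × C: no H
  2 × O: 1 H each → 2
  1 × C: 1 H
  1 × C (aromatic): no H
  1 × O: no H
  Total hydrogens = 16.
Molecular formula: C13H16O3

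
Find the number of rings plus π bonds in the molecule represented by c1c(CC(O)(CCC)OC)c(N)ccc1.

4

Molecular formula from the SMILES: C12H19NO2.
DoU = (2C + 2 + N − H − X)/2 = (2·12 + 2 + 1 − 19 − 0)/2 = 8/2 = 4.
(Structurally: 1 ring(s) + 3 π bond(s) = 4.)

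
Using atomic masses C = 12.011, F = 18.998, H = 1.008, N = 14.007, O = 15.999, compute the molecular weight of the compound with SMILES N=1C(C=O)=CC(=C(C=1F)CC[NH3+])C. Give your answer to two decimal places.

183.21

Molecular formula: C9H12FN2O+.
M = 9×12.011 + 1×18.998 + 12×1.008 + 2×14.007 + 1×15.999 = 183.21 g/mol.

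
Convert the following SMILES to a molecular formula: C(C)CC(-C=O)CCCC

Heavy atoms from the SMILES: 9 C, 1 O.
Implicit hydrogens by atom environment:
  5 × C: 2 H each → 10
  2 × C: 3 H each → 6
  2 × C: 1 H each → 2
  1 × O: no H
  Total hydrogens = 18.
Molecular formula: C9H18O

C9H18O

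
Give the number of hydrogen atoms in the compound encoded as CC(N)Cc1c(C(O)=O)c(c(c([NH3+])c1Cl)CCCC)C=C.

24

Hydrogens are implicit in SMILES; fill each atom to its normal valence:
  6 × C (aromatic): no H
  5 × C: 2 H each → 10
  2 × C: 3 H each → 6
  2 × C: 1 H each → 2
  1 × C: no H
  1 × Cl: no H
  1 × N (charge +1): 3 H
  1 × N: 2 H
  1 × O: 1 H
  1 × O: no H
  Total hydrogens = 24.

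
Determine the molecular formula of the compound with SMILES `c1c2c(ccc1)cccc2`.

C10H8

Heavy atoms from the SMILES: 10 C.
Implicit hydrogens by atom environment:
  8 × C (aromatic): 1 H each → 8
  2 × C (aromatic): no H
  Total hydrogens = 8.
Molecular formula: C10H8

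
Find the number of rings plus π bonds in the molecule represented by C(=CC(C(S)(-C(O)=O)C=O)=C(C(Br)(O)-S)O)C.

Molecular formula from the SMILES: C9H11BrO5S2.
DoU = (2C + 2 + N − H − X)/2 = (2·9 + 2 + 0 − 11 − 1)/2 = 8/2 = 4.
(Structurally: 0 ring(s) + 4 π bond(s) = 4.)

4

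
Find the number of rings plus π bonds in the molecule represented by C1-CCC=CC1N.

2

Molecular formula from the SMILES: C6H11N.
DoU = (2C + 2 + N − H − X)/2 = (2·6 + 2 + 1 − 11 − 0)/2 = 4/2 = 2.
(Structurally: 1 ring(s) + 1 π bond(s) = 2.)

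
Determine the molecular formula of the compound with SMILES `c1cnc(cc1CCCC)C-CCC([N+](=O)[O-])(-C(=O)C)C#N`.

C16H21N3O3

Heavy atoms from the SMILES: 16 C, 3 N, 3 O.
Implicit hydrogens by atom environment:
  6 × C: 2 H each → 12
  3 × C (aromatic): 1 H each → 3
  3 × C: no H
  2 × C: 3 H each → 6
  2 × C (aromatic): no H
  2 × O: no H
  1 × N (aromatic): no H
  1 × N: no H
  1 × N (charge +1): no H
  1 × O (charge -1): no H
  Total hydrogens = 21.
Molecular formula: C16H21N3O3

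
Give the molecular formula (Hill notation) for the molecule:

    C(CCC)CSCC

Heavy atoms from the SMILES: 7 C, 1 S.
Implicit hydrogens by atom environment:
  5 × C: 2 H each → 10
  2 × C: 3 H each → 6
  1 × S: no H
  Total hydrogens = 16.
Molecular formula: C7H16S

C7H16S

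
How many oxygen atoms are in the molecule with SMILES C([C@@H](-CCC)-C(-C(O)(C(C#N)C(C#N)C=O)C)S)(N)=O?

3

The symbol for oxygen appears 3 times in the SMILES.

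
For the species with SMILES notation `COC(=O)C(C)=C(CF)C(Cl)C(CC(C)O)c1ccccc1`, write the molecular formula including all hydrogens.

C17H22ClFO3

Heavy atoms from the SMILES: 17 C, 1 Cl, 1 F, 3 O.
Implicit hydrogens by atom environment:
  5 × C (aromatic): 1 H each → 5
  3 × C: 3 H each → 9
  3 × C: 1 H each → 3
  3 × C: no H
  2 × C: 2 H each → 4
  2 × O: no H
  1 × C (aromatic): no H
  1 × Cl: no H
  1 × F: no H
  1 × O: 1 H
  Total hydrogens = 22.
Molecular formula: C17H22ClFO3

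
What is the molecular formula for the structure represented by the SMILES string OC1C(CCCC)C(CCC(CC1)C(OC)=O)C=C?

C16H28O3

Heavy atoms from the SMILES: 16 C, 3 O.
Implicit hydrogens by atom environment:
  8 × C: 2 H each → 16
  5 × C: 1 H each → 5
  2 × C: 3 H each → 6
  2 × O: no H
  1 × C: no H
  1 × O: 1 H
  Total hydrogens = 28.
Molecular formula: C16H28O3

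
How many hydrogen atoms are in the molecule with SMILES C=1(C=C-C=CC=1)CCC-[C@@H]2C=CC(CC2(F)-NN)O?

21

Hydrogens are implicit in SMILES; fill each atom to its normal valence:
  5 × C (aromatic): 1 H each → 5
  4 × C: 2 H each → 8
  4 × C: 1 H each → 4
  1 × C: no H
  1 × C (aromatic): no H
  1 × F: no H
  1 × N: 2 H
  1 × N: 1 H
  1 × O: 1 H
  Total hydrogens = 21.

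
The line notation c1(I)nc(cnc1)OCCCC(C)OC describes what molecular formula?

C10H15IN2O2

Heavy atoms from the SMILES: 10 C, 1 I, 2 N, 2 O.
Implicit hydrogens by atom environment:
  3 × C: 2 H each → 6
  2 × C: 3 H each → 6
  2 × C (aromatic): 1 H each → 2
  2 × C (aromatic): no H
  2 × N (aromatic): no H
  2 × O: no H
  1 × C: 1 H
  1 × I: no H
  Total hydrogens = 15.
Molecular formula: C10H15IN2O2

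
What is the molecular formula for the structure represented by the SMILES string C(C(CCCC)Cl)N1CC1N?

Heavy atoms from the SMILES: 8 C, 1 Cl, 2 N.
Implicit hydrogens by atom environment:
  5 × C: 2 H each → 10
  2 × C: 1 H each → 2
  1 × C: 3 H
  1 × Cl: no H
  1 × N: 2 H
  1 × N: no H
  Total hydrogens = 17.
Molecular formula: C8H17ClN2

C8H17ClN2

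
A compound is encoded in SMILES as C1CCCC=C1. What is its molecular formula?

Heavy atoms from the SMILES: 6 C.
Implicit hydrogens by atom environment:
  4 × C: 2 H each → 8
  2 × C: 1 H each → 2
  Total hydrogens = 10.
Molecular formula: C6H10

C6H10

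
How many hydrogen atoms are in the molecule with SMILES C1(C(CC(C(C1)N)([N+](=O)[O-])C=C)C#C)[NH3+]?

16

Hydrogens are implicit in SMILES; fill each atom to its normal valence:
  5 × C: 1 H each → 5
  3 × C: 2 H each → 6
  2 × C: no H
  1 × N (charge +1): 3 H
  1 × N: 2 H
  1 × N (charge +1): no H
  1 × O: no H
  1 × O (charge -1): no H
  Total hydrogens = 16.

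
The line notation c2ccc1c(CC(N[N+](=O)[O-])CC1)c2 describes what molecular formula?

Heavy atoms from the SMILES: 10 C, 2 N, 2 O.
Implicit hydrogens by atom environment:
  4 × C (aromatic): 1 H each → 4
  3 × C: 2 H each → 6
  2 × C (aromatic): no H
  1 × C: 1 H
  1 × N: 1 H
  1 × N (charge +1): no H
  1 × O: no H
  1 × O (charge -1): no H
  Total hydrogens = 12.
Molecular formula: C10H12N2O2

C10H12N2O2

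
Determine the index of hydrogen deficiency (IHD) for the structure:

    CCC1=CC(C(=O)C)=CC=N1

Molecular formula from the SMILES: C9H11NO.
DoU = (2C + 2 + N − H − X)/2 = (2·9 + 2 + 1 − 11 − 0)/2 = 10/2 = 5.
(Structurally: 1 ring(s) + 4 π bond(s) = 5.)

5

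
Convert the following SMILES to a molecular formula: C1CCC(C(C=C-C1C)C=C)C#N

Heavy atoms from the SMILES: 12 C, 1 N.
Implicit hydrogens by atom environment:
  6 × C: 1 H each → 6
  4 × C: 2 H each → 8
  1 × C: 3 H
  1 × C: no H
  1 × N: no H
  Total hydrogens = 17.
Molecular formula: C12H17N

C12H17N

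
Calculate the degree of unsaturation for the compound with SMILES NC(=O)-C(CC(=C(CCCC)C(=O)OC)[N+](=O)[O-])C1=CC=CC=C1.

8

Molecular formula from the SMILES: C17H22N2O5.
DoU = (2C + 2 + N − H − X)/2 = (2·17 + 2 + 2 − 22 − 0)/2 = 16/2 = 8.
(Structurally: 1 ring(s) + 7 π bond(s) = 8.)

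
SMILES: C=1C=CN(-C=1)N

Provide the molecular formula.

Heavy atoms from the SMILES: 4 C, 2 N.
Implicit hydrogens by atom environment:
  4 × C (aromatic): 1 H each → 4
  1 × N: 2 H
  1 × N (aromatic): no H
  Total hydrogens = 6.
Molecular formula: C4H6N2

C4H6N2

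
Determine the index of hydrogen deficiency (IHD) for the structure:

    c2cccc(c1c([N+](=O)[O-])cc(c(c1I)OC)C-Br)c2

9

Molecular formula from the SMILES: C14H11BrINO3.
DoU = (2C + 2 + N − H − X)/2 = (2·14 + 2 + 1 − 11 − 2)/2 = 18/2 = 9.
(Structurally: 2 ring(s) + 7 π bond(s) = 9.)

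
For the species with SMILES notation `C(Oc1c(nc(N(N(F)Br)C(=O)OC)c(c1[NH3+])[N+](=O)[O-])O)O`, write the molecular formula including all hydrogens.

Heavy atoms from the SMILES: 1 Br, 8 C, 1 F, 5 N, 7 O.
Implicit hydrogens by atom environment:
  5 × C (aromatic): no H
  4 × O: no H
  2 × N: no H
  2 × O: 1 H each → 2
  1 × Br: no H
  1 × C: 3 H
  1 × C: 2 H
  1 × C: no H
  1 × F: no H
  1 × N (charge +1): 3 H
  1 × N (aromatic): no H
  1 × N (charge +1): no H
  1 × O (charge -1): no H
  Total hydrogens = 10.
Net charge +1.
Molecular formula: C8H10BrFN5O7+

C8H10BrFN5O7+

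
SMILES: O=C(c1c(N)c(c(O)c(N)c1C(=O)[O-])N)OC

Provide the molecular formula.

C9H10N3O5-

Heavy atoms from the SMILES: 9 C, 3 N, 5 O.
Implicit hydrogens by atom environment:
  6 × C (aromatic): no H
  3 × N: 2 H each → 6
  3 × O: no H
  2 × C: no H
  1 × C: 3 H
  1 × O: 1 H
  1 × O (charge -1): no H
  Total hydrogens = 10.
Net charge -1.
Molecular formula: C9H10N3O5-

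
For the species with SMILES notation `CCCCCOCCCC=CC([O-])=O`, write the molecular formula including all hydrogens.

Heavy atoms from the SMILES: 11 C, 3 O.
Implicit hydrogens by atom environment:
  7 × C: 2 H each → 14
  2 × C: 1 H each → 2
  2 × O: no H
  1 × C: 3 H
  1 × C: no H
  1 × O (charge -1): no H
  Total hydrogens = 19.
Net charge -1.
Molecular formula: C11H19O3-

C11H19O3-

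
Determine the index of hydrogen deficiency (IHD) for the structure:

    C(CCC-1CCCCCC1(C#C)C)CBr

Molecular formula from the SMILES: C14H23Br.
DoU = (2C + 2 + N − H − X)/2 = (2·14 + 2 + 0 − 23 − 1)/2 = 6/2 = 3.
(Structurally: 1 ring(s) + 2 π bond(s) = 3.)

3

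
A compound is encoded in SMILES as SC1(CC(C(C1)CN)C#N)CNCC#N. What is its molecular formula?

Heavy atoms from the SMILES: 10 C, 4 N, 1 S.
Implicit hydrogens by atom environment:
  5 × C: 2 H each → 10
  3 × C: no H
  2 × C: 1 H each → 2
  2 × N: no H
  1 × N: 2 H
  1 × N: 1 H
  1 × S: 1 H
  Total hydrogens = 16.
Molecular formula: C10H16N4S

C10H16N4S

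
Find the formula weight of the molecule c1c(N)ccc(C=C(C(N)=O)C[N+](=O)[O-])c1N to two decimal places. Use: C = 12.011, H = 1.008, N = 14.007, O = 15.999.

Molecular formula: C10H12N4O3.
M = 10×12.011 + 12×1.008 + 4×14.007 + 3×15.999 = 236.23 g/mol.

236.23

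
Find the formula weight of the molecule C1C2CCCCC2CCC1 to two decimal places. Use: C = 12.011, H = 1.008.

138.25

Molecular formula: C10H18.
M = 10×12.011 + 18×1.008 = 138.25 g/mol.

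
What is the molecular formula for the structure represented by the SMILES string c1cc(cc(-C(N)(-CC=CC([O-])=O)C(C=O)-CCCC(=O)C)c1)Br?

C18H21BrNO4-

Heavy atoms from the SMILES: 1 Br, 18 C, 1 N, 4 O.
Implicit hydrogens by atom environment:
  4 × C: 2 H each → 8
  4 × C: 1 H each → 4
  4 × C (aromatic): 1 H each → 4
  3 × C: no H
  3 × O: no H
  2 × C (aromatic): no H
  1 × Br: no H
  1 × C: 3 H
  1 × N: 2 H
  1 × O (charge -1): no H
  Total hydrogens = 21.
Net charge -1.
Molecular formula: C18H21BrNO4-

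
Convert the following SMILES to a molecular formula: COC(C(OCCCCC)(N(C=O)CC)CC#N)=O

Heavy atoms from the SMILES: 13 C, 2 N, 4 O.
Implicit hydrogens by atom environment:
  6 × C: 2 H each → 12
  4 × O: no H
  3 × C: 3 H each → 9
  3 × C: no H
  2 × N: no H
  1 × C: 1 H
  Total hydrogens = 22.
Molecular formula: C13H22N2O4

C13H22N2O4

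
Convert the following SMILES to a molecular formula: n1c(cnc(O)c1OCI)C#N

Heavy atoms from the SMILES: 6 C, 1 I, 3 N, 2 O.
Implicit hydrogens by atom environment:
  3 × C (aromatic): no H
  2 × N (aromatic): no H
  1 × C: 2 H
  1 × C (aromatic): 1 H
  1 × C: no H
  1 × I: no H
  1 × N: no H
  1 × O: 1 H
  1 × O: no H
  Total hydrogens = 4.
Molecular formula: C6H4IN3O2

C6H4IN3O2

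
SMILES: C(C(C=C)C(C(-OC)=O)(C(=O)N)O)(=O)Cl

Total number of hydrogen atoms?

Hydrogens are implicit in SMILES; fill each atom to its normal valence:
  4 × C: no H
  4 × O: no H
  2 × C: 1 H each → 2
  1 × C: 3 H
  1 × C: 2 H
  1 × Cl: no H
  1 × N: 2 H
  1 × O: 1 H
  Total hydrogens = 10.

10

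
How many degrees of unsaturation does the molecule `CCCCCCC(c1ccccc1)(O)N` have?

Molecular formula from the SMILES: C13H21NO.
DoU = (2C + 2 + N − H − X)/2 = (2·13 + 2 + 1 − 21 − 0)/2 = 8/2 = 4.
(Structurally: 1 ring(s) + 3 π bond(s) = 4.)

4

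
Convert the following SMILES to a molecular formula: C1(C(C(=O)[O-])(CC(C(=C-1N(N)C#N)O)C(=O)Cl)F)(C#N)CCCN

Heavy atoms from the SMILES: 13 C, 1 Cl, 1 F, 5 N, 4 O.
Implicit hydrogens by atom environment:
  8 × C: no H
  4 × C: 2 H each → 8
  3 × N: no H
  2 × N: 2 H each → 4
  2 × O: no H
  1 × C: 1 H
  1 × Cl: no H
  1 × F: no H
  1 × O: 1 H
  1 × O (charge -1): no H
  Total hydrogens = 14.
Net charge -1.
Molecular formula: C13H14ClFN5O4-

C13H14ClFN5O4-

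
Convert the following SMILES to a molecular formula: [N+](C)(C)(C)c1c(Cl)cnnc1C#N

Heavy atoms from the SMILES: 8 C, 1 Cl, 4 N.
Implicit hydrogens by atom environment:
  3 × C: 3 H each → 9
  3 × C (aromatic): no H
  2 × N (aromatic): no H
  1 × C (aromatic): 1 H
  1 × C: no H
  1 × Cl: no H
  1 × N (charge +1): no H
  1 × N: no H
  Total hydrogens = 10.
Net charge +1.
Molecular formula: C8H10ClN4+

C8H10ClN4+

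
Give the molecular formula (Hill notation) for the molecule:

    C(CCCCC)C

C7H16

Heavy atoms from the SMILES: 7 C.
Implicit hydrogens by atom environment:
  5 × C: 2 H each → 10
  2 × C: 3 H each → 6
  Total hydrogens = 16.
Molecular formula: C7H16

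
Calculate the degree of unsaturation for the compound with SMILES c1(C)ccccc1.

4

Molecular formula from the SMILES: C7H8.
DoU = (2C + 2 + N − H − X)/2 = (2·7 + 2 + 0 − 8 − 0)/2 = 8/2 = 4.
(Structurally: 1 ring(s) + 3 π bond(s) = 4.)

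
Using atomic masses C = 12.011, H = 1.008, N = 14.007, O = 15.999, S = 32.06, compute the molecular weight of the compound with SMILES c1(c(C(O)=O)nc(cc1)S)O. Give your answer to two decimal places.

171.17

Molecular formula: C6H5NO3S.
M = 6×12.011 + 5×1.008 + 1×14.007 + 3×15.999 + 1×32.06 = 171.17 g/mol.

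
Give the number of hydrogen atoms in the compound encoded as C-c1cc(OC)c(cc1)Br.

Hydrogens are implicit in SMILES; fill each atom to its normal valence:
  3 × C (aromatic): 1 H each → 3
  3 × C (aromatic): no H
  2 × C: 3 H each → 6
  1 × Br: no H
  1 × O: no H
  Total hydrogens = 9.

9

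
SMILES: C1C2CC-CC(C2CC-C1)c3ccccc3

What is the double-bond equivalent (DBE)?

6

Molecular formula from the SMILES: C16H22.
DoU = (2C + 2 + N − H − X)/2 = (2·16 + 2 + 0 − 22 − 0)/2 = 12/2 = 6.
(Structurally: 3 ring(s) + 3 π bond(s) = 6.)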